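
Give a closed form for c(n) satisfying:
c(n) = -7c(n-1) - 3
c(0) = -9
First-order linear non-homogeneous.
Homogeneous solution: c_h(n) = A·(-7)^n.
Try constant particular solution c_p = K: K = -7K - 3 ⇒ K = - \frac{3}{8}.
General: c(n) = A·(-7)^n - \frac{3}{8}.
Apply c(0) = -9: A - \frac{3}{8} = -9 ⇒ A = - \frac{69}{8}.
So c(n) = - \frac{69 \left(-7\right)^{n}}{8} - \frac{3}{8}.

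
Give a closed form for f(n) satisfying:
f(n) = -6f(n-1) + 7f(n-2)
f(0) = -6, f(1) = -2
Characteristic equation: x² + 6x - 7 = 0, which factors as (x - (-7))(x - (1)) = 0.
Roots r₁ = -7, r₂ = 1 (distinct).
General solution: f(n) = A·(-7)^n + B·(1)^n.
From f(0) = -6: A + B = -6.
From f(1) = -2: -7A + B = -2.
Solving: A = - \frac{1}{2}, B = - \frac{11}{2}.
So f(n) = - \frac{\left(-7\right)^{n}}{2} - \frac{11}{2}.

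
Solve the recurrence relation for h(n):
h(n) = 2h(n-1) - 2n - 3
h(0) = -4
First-order linear with linear forcing.
Homogeneous solution: h_h(n) = A·(2)^n.
Try particular h_p(n) = pn + q. Substituting:
  pn + q = 2(p(n-1) + q) - 2n - 3.
Matching the n-coefficient: p = 2p - 2 ⇒ p = 2.
Matching constants: q = -2p + 2q - 3 ⇒ q = 7.
General: h(n) = A·(2)^n + 2 n + 7.
Apply h(0) = -4: A + 7 = -4 ⇒ A = -11.
So h(n) = - 11 \cdot 2^{n} + 2 n + 7.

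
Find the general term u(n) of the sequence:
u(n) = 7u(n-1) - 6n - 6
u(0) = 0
First-order linear with linear forcing.
Homogeneous solution: u_h(n) = A·(7)^n.
Try particular u_p(n) = pn + q. Substituting:
  pn + q = 7(p(n-1) + q) - 6n - 6.
Matching the n-coefficient: p = 7p - 6 ⇒ p = 1.
Matching constants: q = -7p + 7q - 6 ⇒ q = \frac{13}{6}.
General: u(n) = A·(7)^n + n + \frac{13}{6}.
Apply u(0) = 0: A + \frac{13}{6} = 0 ⇒ A = - \frac{13}{6}.
So u(n) = - \frac{13 \cdot 7^{n}}{6} + n + \frac{13}{6}.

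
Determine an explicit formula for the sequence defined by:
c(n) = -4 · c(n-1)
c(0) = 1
Pure geometric recurrence with ratio -4.
By induction c(n) = c(0) · (-4)^n = \left(-4\right)^{n}.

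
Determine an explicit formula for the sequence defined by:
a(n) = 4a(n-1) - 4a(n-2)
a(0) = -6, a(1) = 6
Characteristic equation: x² - 4x + 4 = 0, which is (x - (2))².
Repeated root r = 2.
General solution: a(n) = (A + Bn)·(2)^n.
From a(0) = -6: A = -6.
From a(1) = 6: (A + B)·(2) = 6 ⇒ B = 9.
So a(n) = \left(9 n - 6\right) \cdot (2)^n.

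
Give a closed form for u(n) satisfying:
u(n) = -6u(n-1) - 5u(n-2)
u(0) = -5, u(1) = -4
Characteristic equation: x² + 6x + 5 = 0, which factors as (x - (-5))(x - (-1)) = 0.
Roots r₁ = -5, r₂ = -1 (distinct).
General solution: u(n) = A·(-5)^n + B·(-1)^n.
From u(0) = -5: A + B = -5.
From u(1) = -4: -5A - B = -4.
Solving: A = \frac{9}{4}, B = - \frac{29}{4}.
So u(n) = - \frac{29 \left(-1\right)^{n}}{4} + \frac{9 \left(-5\right)^{n}}{4}.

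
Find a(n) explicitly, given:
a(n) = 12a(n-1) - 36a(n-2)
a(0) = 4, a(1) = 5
Characteristic equation: x² - 12x + 36 = 0, which is (x - (6))².
Repeated root r = 6.
General solution: a(n) = (A + Bn)·(6)^n.
From a(0) = 4: A = 4.
From a(1) = 5: (A + B)·(6) = 5 ⇒ B = - \frac{19}{6}.
So a(n) = \left(4 - \frac{19 n}{6}\right) \cdot (6)^n.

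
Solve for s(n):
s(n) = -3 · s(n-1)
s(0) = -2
Pure geometric recurrence with ratio -3.
By induction s(n) = s(0) · (-3)^n = - 2 \left(-3\right)^{n}.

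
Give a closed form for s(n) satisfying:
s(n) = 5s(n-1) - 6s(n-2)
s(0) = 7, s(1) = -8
Characteristic equation: x² - 5x + 6 = 0, which factors as (x - (3))(x - (2)) = 0.
Roots r₁ = 3, r₂ = 2 (distinct).
General solution: s(n) = A·(3)^n + B·(2)^n.
From s(0) = 7: A + B = 7.
From s(1) = -8: 3A + 2B = -8.
Solving: A = -22, B = 29.
So s(n) = 29 \cdot 2^{n} - 22 \cdot 3^{n}.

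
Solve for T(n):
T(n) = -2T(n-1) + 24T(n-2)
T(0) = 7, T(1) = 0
Characteristic equation: x² + 2x - 24 = 0, which factors as (x - (-6))(x - (4)) = 0.
Roots r₁ = -6, r₂ = 4 (distinct).
General solution: T(n) = A·(-6)^n + B·(4)^n.
From T(0) = 7: A + B = 7.
From T(1) = 0: -6A + 4B = 0.
Solving: A = \frac{14}{5}, B = \frac{21}{5}.
So T(n) = \frac{14 \left(-6\right)^{n}}{5} + \frac{21 \cdot 4^{n}}{5}.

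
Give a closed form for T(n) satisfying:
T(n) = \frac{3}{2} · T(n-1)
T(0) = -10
Pure geometric recurrence with ratio \frac{3}{2}.
By induction T(n) = T(0) · (\frac{3}{2})^n = - 10 \left(\frac{3}{2}\right)^{n}.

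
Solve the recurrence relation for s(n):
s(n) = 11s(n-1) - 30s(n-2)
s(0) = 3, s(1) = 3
Characteristic equation: x² - 11x + 30 = 0, which factors as (x - (6))(x - (5)) = 0.
Roots r₁ = 6, r₂ = 5 (distinct).
General solution: s(n) = A·(6)^n + B·(5)^n.
From s(0) = 3: A + B = 3.
From s(1) = 3: 6A + 5B = 3.
Solving: A = -12, B = 15.
So s(n) = 15 \cdot 5^{n} - 12 \cdot 6^{n}.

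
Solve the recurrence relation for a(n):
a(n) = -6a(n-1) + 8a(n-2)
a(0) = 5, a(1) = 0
Characteristic equation: x² + 6x - 8 = 0.
Discriminant Δ = (-6)² + 4·(8) = 68.
Roots r₁,₂ = (-6 ± √68)/2, so r₁ = -3 + \sqrt{17}, r₂ = - \sqrt{17} - 3.
General solution: a(n) = A·r₁^n + B·r₂^n.
From the initial conditions, A + B = 5 and r₁A + r₂B = 0.
Since r₁ - r₂ = √68: A = (0 - (5)r₂)/√68 = \frac{15 \sqrt{17}}{34} + \frac{5}{2}, and B = 5 - A = \frac{5}{2} - \frac{15 \sqrt{17}}{34}.
So a(n) = \left(\frac{15 \sqrt{17}}{34} + \frac{5}{2}\right)\left(-3 + \sqrt{17}\right)^n + \left(\frac{5}{2} - \frac{15 \sqrt{17}}{34}\right)\left(- \sqrt{17} - 3\right)^n.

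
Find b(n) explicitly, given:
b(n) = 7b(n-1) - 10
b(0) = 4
First-order linear non-homogeneous.
Homogeneous solution: b_h(n) = A·(7)^n.
Try constant particular solution b_p = K: K = 7K - 10 ⇒ K = \frac{5}{3}.
General: b(n) = A·(7)^n + \frac{5}{3}.
Apply b(0) = 4: A + \frac{5}{3} = 4 ⇒ A = \frac{7}{3}.
So b(n) = \frac{7 \cdot 7^{n}}{3} + \frac{5}{3}.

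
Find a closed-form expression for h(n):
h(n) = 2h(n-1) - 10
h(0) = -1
First-order linear non-homogeneous.
Homogeneous solution: h_h(n) = A·(2)^n.
Try constant particular solution h_p = K: K = 2K - 10 ⇒ K = 10.
General: h(n) = A·(2)^n + 10.
Apply h(0) = -1: A + 10 = -1 ⇒ A = -11.
So h(n) = 10 - 11 \cdot 2^{n}.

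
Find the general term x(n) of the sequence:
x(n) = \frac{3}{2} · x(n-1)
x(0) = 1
Pure geometric recurrence with ratio \frac{3}{2}.
By induction x(n) = x(0) · (\frac{3}{2})^n = \left(\frac{3}{2}\right)^{n}.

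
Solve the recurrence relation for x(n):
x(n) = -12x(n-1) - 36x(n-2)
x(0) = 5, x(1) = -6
Characteristic equation: x² + 12x + 36 = 0, which is (x - (-6))².
Repeated root r = -6.
General solution: x(n) = (A + Bn)·(-6)^n.
From x(0) = 5: A = 5.
From x(1) = -6: (A + B)·(-6) = -6 ⇒ B = -4.
So x(n) = \left(5 - 4 n\right) \cdot (-6)^n.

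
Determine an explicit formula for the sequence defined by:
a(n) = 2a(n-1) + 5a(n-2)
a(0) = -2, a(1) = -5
Characteristic equation: x² - 2x - 5 = 0.
Discriminant Δ = (2)² + 4·(5) = 24.
Roots r₁,₂ = (2 ± √24)/2, so r₁ = 1 + \sqrt{6}, r₂ = 1 - \sqrt{6}.
General solution: a(n) = A·r₁^n + B·r₂^n.
From the initial conditions, A + B = -2 and r₁A + r₂B = -5.
Since r₁ - r₂ = √24: A = (-5 - (-2)r₂)/√24 = -1 - \frac{\sqrt{6}}{4}, and B = -2 - A = -1 + \frac{\sqrt{6}}{4}.
So a(n) = \left(-1 - \frac{\sqrt{6}}{4}\right)\left(1 + \sqrt{6}\right)^n + \left(-1 + \frac{\sqrt{6}}{4}\right)\left(1 - \sqrt{6}\right)^n.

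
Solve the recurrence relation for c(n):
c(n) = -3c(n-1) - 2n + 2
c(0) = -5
First-order linear with linear forcing.
Homogeneous solution: c_h(n) = A·(-3)^n.
Try particular c_p(n) = pn + q. Substituting:
  pn + q = -3(p(n-1) + q) - 2n + 2.
Matching the n-coefficient: p = -3p - 2 ⇒ p = - \frac{1}{2}.
Matching constants: q = 3p - 3q + 2 ⇒ q = \frac{1}{8}.
General: c(n) = A·(-3)^n - \frac{n}{2} + \frac{1}{8}.
Apply c(0) = -5: A + \frac{1}{8} = -5 ⇒ A = - \frac{41}{8}.
So c(n) = - \frac{41 \left(-3\right)^{n}}{8} - \frac{n}{2} + \frac{1}{8}.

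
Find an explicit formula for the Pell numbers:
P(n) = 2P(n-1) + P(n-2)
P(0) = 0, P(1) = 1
This is the Pell sequence.
Characteristic equation: x² - 2x - 1 = 0; roots r₁ = 1 + \sqrt{2}, r₂ = 1 - \sqrt{2}.
General: P(n) = A·r₁^n + B·r₂^n. Solving with P(0)=0, P(1)=1 gives A = \frac{\sqrt{2}}{4}, B = - \frac{\sqrt{2}}{4}.
So P(n) = \frac{\sqrt{2} \left(- \left(1 - \sqrt{2}\right)^{n} + \left(1 + \sqrt{2}\right)^{n}\right)}{4}.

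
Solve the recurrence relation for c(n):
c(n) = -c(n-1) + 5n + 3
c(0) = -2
First-order linear with linear forcing.
Homogeneous solution: c_h(n) = A·(-1)^n.
Try particular c_p(n) = pn + q. Substituting:
  pn + q = -(p(n-1) + q) + 5n + 3.
Matching the n-coefficient: p = -p + 5 ⇒ p = \frac{5}{2}.
Matching constants: q = p - q + 3 ⇒ q = \frac{11}{4}.
General: c(n) = A·(-1)^n + \frac{5 n}{2} + \frac{11}{4}.
Apply c(0) = -2: A + \frac{11}{4} = -2 ⇒ A = - \frac{19}{4}.
So c(n) = - \frac{19 \left(-1\right)^{n}}{4} + \frac{5 n}{2} + \frac{11}{4}.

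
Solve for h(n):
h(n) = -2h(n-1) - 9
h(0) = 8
First-order linear non-homogeneous.
Homogeneous solution: h_h(n) = A·(-2)^n.
Try constant particular solution h_p = K: K = -2K - 9 ⇒ K = -3.
General: h(n) = A·(-2)^n - 3.
Apply h(0) = 8: A - 3 = 8 ⇒ A = 11.
So h(n) = 11 \left(-2\right)^{n} - 3.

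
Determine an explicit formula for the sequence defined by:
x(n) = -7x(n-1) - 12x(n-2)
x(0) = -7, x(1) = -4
Characteristic equation: x² + 7x + 12 = 0, which factors as (x - (-3))(x - (-4)) = 0.
Roots r₁ = -3, r₂ = -4 (distinct).
General solution: x(n) = A·(-3)^n + B·(-4)^n.
From x(0) = -7: A + B = -7.
From x(1) = -4: -3A - 4B = -4.
Solving: A = -32, B = 25.
So x(n) = - 32 \left(-3\right)^{n} + 25 \left(-4\right)^{n}.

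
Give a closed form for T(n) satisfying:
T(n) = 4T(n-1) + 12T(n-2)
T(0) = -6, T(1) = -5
Characteristic equation: x² - 4x - 12 = 0, which factors as (x - (-2))(x - (6)) = 0.
Roots r₁ = -2, r₂ = 6 (distinct).
General solution: T(n) = A·(-2)^n + B·(6)^n.
From T(0) = -6: A + B = -6.
From T(1) = -5: -2A + 6B = -5.
Solving: A = - \frac{31}{8}, B = - \frac{17}{8}.
So T(n) = - \frac{31 \left(-2\right)^{n}}{8} - \frac{17 \cdot 6^{n}}{8}.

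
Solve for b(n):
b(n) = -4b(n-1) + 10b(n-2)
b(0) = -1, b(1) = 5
Characteristic equation: x² + 4x - 10 = 0.
Discriminant Δ = (-4)² + 4·(10) = 56.
Roots r₁,₂ = (-4 ± √56)/2, so r₁ = -2 + \sqrt{14}, r₂ = - \sqrt{14} - 2.
General solution: b(n) = A·r₁^n + B·r₂^n.
From the initial conditions, A + B = -1 and r₁A + r₂B = 5.
Since r₁ - r₂ = √56: A = (5 - (-1)r₂)/√56 = - \frac{1}{2} + \frac{3 \sqrt{14}}{28}, and B = -1 - A = - \frac{1}{2} - \frac{3 \sqrt{14}}{28}.
So b(n) = \left(- \frac{1}{2} + \frac{3 \sqrt{14}}{28}\right)\left(-2 + \sqrt{14}\right)^n + \left(- \frac{1}{2} - \frac{3 \sqrt{14}}{28}\right)\left(- \sqrt{14} - 2\right)^n.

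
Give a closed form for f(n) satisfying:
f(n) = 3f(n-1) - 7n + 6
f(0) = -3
First-order linear with linear forcing.
Homogeneous solution: f_h(n) = A·(3)^n.
Try particular f_p(n) = pn + q. Substituting:
  pn + q = 3(p(n-1) + q) - 7n + 6.
Matching the n-coefficient: p = 3p - 7 ⇒ p = \frac{7}{2}.
Matching constants: q = -3p + 3q + 6 ⇒ q = \frac{9}{4}.
General: f(n) = A·(3)^n + \frac{7 n}{2} + \frac{9}{4}.
Apply f(0) = -3: A + \frac{9}{4} = -3 ⇒ A = - \frac{21}{4}.
So f(n) = - \frac{21 \cdot 3^{n}}{4} + \frac{7 n}{2} + \frac{9}{4}.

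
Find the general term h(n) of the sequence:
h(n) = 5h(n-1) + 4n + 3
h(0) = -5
First-order linear with linear forcing.
Homogeneous solution: h_h(n) = A·(5)^n.
Try particular h_p(n) = pn + q. Substituting:
  pn + q = 5(p(n-1) + q) + 4n + 3.
Matching the n-coefficient: p = 5p + 4 ⇒ p = -1.
Matching constants: q = -5p + 5q + 3 ⇒ q = -2.
General: h(n) = A·(5)^n - n - 2.
Apply h(0) = -5: A - 2 = -5 ⇒ A = -3.
So h(n) = - 3 \cdot 5^{n} - n - 2.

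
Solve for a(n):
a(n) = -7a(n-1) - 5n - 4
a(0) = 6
First-order linear with linear forcing.
Homogeneous solution: a_h(n) = A·(-7)^n.
Try particular a_p(n) = pn + q. Substituting:
  pn + q = -7(p(n-1) + q) - 5n - 4.
Matching the n-coefficient: p = -7p - 5 ⇒ p = - \frac{5}{8}.
Matching constants: q = 7p - 7q - 4 ⇒ q = - \frac{67}{64}.
General: a(n) = A·(-7)^n - \frac{5 n}{8} - \frac{67}{64}.
Apply a(0) = 6: A - \frac{67}{64} = 6 ⇒ A = \frac{451}{64}.
So a(n) = \frac{451 \left(-7\right)^{n}}{64} - \frac{5 n}{8} - \frac{67}{64}.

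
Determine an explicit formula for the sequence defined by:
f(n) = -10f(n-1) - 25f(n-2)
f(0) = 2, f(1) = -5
Characteristic equation: x² + 10x + 25 = 0, which is (x - (-5))².
Repeated root r = -5.
General solution: f(n) = (A + Bn)·(-5)^n.
From f(0) = 2: A = 2.
From f(1) = -5: (A + B)·(-5) = -5 ⇒ B = -1.
So f(n) = \left(2 - n\right) \cdot (-5)^n.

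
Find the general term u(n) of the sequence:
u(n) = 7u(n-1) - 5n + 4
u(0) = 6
First-order linear with linear forcing.
Homogeneous solution: u_h(n) = A·(7)^n.
Try particular u_p(n) = pn + q. Substituting:
  pn + q = 7(p(n-1) + q) - 5n + 4.
Matching the n-coefficient: p = 7p - 5 ⇒ p = \frac{5}{6}.
Matching constants: q = -7p + 7q + 4 ⇒ q = \frac{11}{36}.
General: u(n) = A·(7)^n + \frac{5 n}{6} + \frac{11}{36}.
Apply u(0) = 6: A + \frac{11}{36} = 6 ⇒ A = \frac{205}{36}.
So u(n) = \frac{205 \cdot 7^{n}}{36} + \frac{5 n}{6} + \frac{11}{36}.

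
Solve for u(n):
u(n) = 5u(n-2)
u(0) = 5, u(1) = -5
Characteristic equation: x² - 5 = 0.
Discriminant Δ = (0)² + 4·(5) = 20.
Roots r₁,₂ = (0 ± √20)/2, so r₁ = \sqrt{5}, r₂ = - \sqrt{5}.
General solution: u(n) = A·r₁^n + B·r₂^n.
From the initial conditions, A + B = 5 and r₁A + r₂B = -5.
Since r₁ - r₂ = √20: A = (-5 - (5)r₂)/√20 = \frac{5}{2} - \frac{\sqrt{5}}{2}, and B = 5 - A = \frac{\sqrt{5}}{2} + \frac{5}{2}.
So u(n) = \left(\frac{5}{2} - \frac{\sqrt{5}}{2}\right)\left(\sqrt{5}\right)^n + \left(\frac{\sqrt{5}}{2} + \frac{5}{2}\right)\left(- \sqrt{5}\right)^n.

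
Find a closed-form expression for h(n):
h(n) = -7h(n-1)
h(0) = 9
This is a homogeneous first-order recurrence with ratio -7.
By induction h(n) = h(0) · (-7)^n = 9 \left(-7\right)^{n}.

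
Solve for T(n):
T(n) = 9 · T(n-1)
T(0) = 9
Pure geometric recurrence with ratio 9.
By induction T(n) = T(0) · (9)^n = 9 \cdot 9^{n}.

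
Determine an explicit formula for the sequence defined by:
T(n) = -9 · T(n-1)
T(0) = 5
Pure geometric recurrence with ratio -9.
By induction T(n) = T(0) · (-9)^n = 5 \left(-9\right)^{n}.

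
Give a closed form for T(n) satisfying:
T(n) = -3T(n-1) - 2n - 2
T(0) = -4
First-order linear with linear forcing.
Homogeneous solution: T_h(n) = A·(-3)^n.
Try particular T_p(n) = pn + q. Substituting:
  pn + q = -3(p(n-1) + q) - 2n - 2.
Matching the n-coefficient: p = -3p - 2 ⇒ p = - \frac{1}{2}.
Matching constants: q = 3p - 3q - 2 ⇒ q = - \frac{7}{8}.
General: T(n) = A·(-3)^n - \frac{n}{2} - \frac{7}{8}.
Apply T(0) = -4: A - \frac{7}{8} = -4 ⇒ A = - \frac{25}{8}.
So T(n) = - \frac{25 \left(-3\right)^{n}}{8} - \frac{n}{2} - \frac{7}{8}.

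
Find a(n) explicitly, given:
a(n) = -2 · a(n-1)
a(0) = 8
Pure geometric recurrence with ratio -2.
By induction a(n) = a(0) · (-2)^n = 8 \left(-2\right)^{n}.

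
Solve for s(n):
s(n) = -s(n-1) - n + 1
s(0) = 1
First-order linear with linear forcing.
Homogeneous solution: s_h(n) = A·(-1)^n.
Try particular s_p(n) = pn + q. Substituting:
  pn + q = -(p(n-1) + q) - n + 1.
Matching the n-coefficient: p = -p - 1 ⇒ p = - \frac{1}{2}.
Matching constants: q = p - q + 1 ⇒ q = \frac{1}{4}.
General: s(n) = A·(-1)^n - \frac{n}{2} + \frac{1}{4}.
Apply s(0) = 1: A + \frac{1}{4} = 1 ⇒ A = \frac{3}{4}.
So s(n) = \frac{3 \left(-1\right)^{n}}{4} - \frac{n}{2} + \frac{1}{4}.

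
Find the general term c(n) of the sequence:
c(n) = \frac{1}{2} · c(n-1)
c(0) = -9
Pure geometric recurrence with ratio \frac{1}{2}.
By induction c(n) = c(0) · (\frac{1}{2})^n = - 9 \cdot 2^{- n}.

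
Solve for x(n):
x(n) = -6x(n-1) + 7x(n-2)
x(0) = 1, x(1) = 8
Characteristic equation: x² + 6x - 7 = 0, which factors as (x - (1))(x - (-7)) = 0.
Roots r₁ = 1, r₂ = -7 (distinct).
General solution: x(n) = A·(1)^n + B·(-7)^n.
From x(0) = 1: A + B = 1.
From x(1) = 8: A - 7B = 8.
Solving: A = \frac{15}{8}, B = - \frac{7}{8}.
So x(n) = \frac{15}{8} - \frac{7 \left(-7\right)^{n}}{8}.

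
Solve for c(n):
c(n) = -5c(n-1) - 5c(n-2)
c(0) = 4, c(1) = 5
Characteristic equation: x² + 5x + 5 = 0.
Discriminant Δ = (-5)² + 4·(-5) = 5.
Roots r₁,₂ = (-5 ± √5)/2, so r₁ = - \frac{5}{2} + \frac{\sqrt{5}}{2}, r₂ = - \frac{5}{2} - \frac{\sqrt{5}}{2}.
General solution: c(n) = A·r₁^n + B·r₂^n.
From the initial conditions, A + B = 4 and r₁A + r₂B = 5.
Since r₁ - r₂ = √5: A = (5 - (4)r₂)/√5 = 2 + 3 \sqrt{5}, and B = 4 - A = 2 - 3 \sqrt{5}.
So c(n) = \left(2 + 3 \sqrt{5}\right)\left(- \frac{5}{2} + \frac{\sqrt{5}}{2}\right)^n + \left(2 - 3 \sqrt{5}\right)\left(- \frac{5}{2} - \frac{\sqrt{5}}{2}\right)^n.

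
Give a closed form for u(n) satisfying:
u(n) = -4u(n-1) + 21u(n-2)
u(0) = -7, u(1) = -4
Characteristic equation: x² + 4x - 21 = 0, which factors as (x - (3))(x - (-7)) = 0.
Roots r₁ = 3, r₂ = -7 (distinct).
General solution: u(n) = A·(3)^n + B·(-7)^n.
From u(0) = -7: A + B = -7.
From u(1) = -4: 3A - 7B = -4.
Solving: A = - \frac{53}{10}, B = - \frac{17}{10}.
So u(n) = - \frac{17 \left(-7\right)^{n}}{10} - \frac{53 \cdot 3^{n}}{10}.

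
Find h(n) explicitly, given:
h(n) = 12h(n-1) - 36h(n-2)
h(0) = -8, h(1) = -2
Characteristic equation: x² - 12x + 36 = 0, which is (x - (6))².
Repeated root r = 6.
General solution: h(n) = (A + Bn)·(6)^n.
From h(0) = -8: A = -8.
From h(1) = -2: (A + B)·(6) = -2 ⇒ B = \frac{23}{3}.
So h(n) = \left(\frac{23 n}{3} - 8\right) \cdot (6)^n.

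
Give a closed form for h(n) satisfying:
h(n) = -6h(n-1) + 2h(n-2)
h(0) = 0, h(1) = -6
Characteristic equation: x² + 6x - 2 = 0.
Discriminant Δ = (-6)² + 4·(2) = 44.
Roots r₁,₂ = (-6 ± √44)/2, so r₁ = -3 + \sqrt{11}, r₂ = - \sqrt{11} - 3.
General solution: h(n) = A·r₁^n + B·r₂^n.
From the initial conditions, A + B = 0 and r₁A + r₂B = -6.
Since r₁ - r₂ = √44: A = (-6 - (0)r₂)/√44 = - \frac{3 \sqrt{11}}{11}, and B = 0 - A = \frac{3 \sqrt{11}}{11}.
So h(n) = \left(- \frac{3 \sqrt{11}}{11}\right)\left(-3 + \sqrt{11}\right)^n + \left(\frac{3 \sqrt{11}}{11}\right)\left(- \sqrt{11} - 3\right)^n.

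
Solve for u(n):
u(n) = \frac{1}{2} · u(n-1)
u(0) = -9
Pure geometric recurrence with ratio \frac{1}{2}.
By induction u(n) = u(0) · (\frac{1}{2})^n = - 9 \cdot 2^{- n}.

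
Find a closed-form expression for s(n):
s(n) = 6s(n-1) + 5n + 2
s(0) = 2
First-order linear with linear forcing.
Homogeneous solution: s_h(n) = A·(6)^n.
Try particular s_p(n) = pn + q. Substituting:
  pn + q = 6(p(n-1) + q) + 5n + 2.
Matching the n-coefficient: p = 6p + 5 ⇒ p = -1.
Matching constants: q = -6p + 6q + 2 ⇒ q = - \frac{8}{5}.
General: s(n) = A·(6)^n - n - \frac{8}{5}.
Apply s(0) = 2: A - \frac{8}{5} = 2 ⇒ A = \frac{18}{5}.
So s(n) = \frac{18 \cdot 6^{n}}{5} - n - \frac{8}{5}.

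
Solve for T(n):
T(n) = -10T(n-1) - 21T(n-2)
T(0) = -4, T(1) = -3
Characteristic equation: x² + 10x + 21 = 0, which factors as (x - (-3))(x - (-7)) = 0.
Roots r₁ = -3, r₂ = -7 (distinct).
General solution: T(n) = A·(-3)^n + B·(-7)^n.
From T(0) = -4: A + B = -4.
From T(1) = -3: -3A - 7B = -3.
Solving: A = - \frac{31}{4}, B = \frac{15}{4}.
So T(n) = - \frac{31 \left(-3\right)^{n}}{4} + \frac{15 \left(-7\right)^{n}}{4}.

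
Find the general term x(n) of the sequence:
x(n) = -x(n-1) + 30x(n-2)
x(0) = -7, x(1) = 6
Characteristic equation: x² + x - 30 = 0, which factors as (x - (5))(x - (-6)) = 0.
Roots r₁ = 5, r₂ = -6 (distinct).
General solution: x(n) = A·(5)^n + B·(-6)^n.
From x(0) = -7: A + B = -7.
From x(1) = 6: 5A - 6B = 6.
Solving: A = - \frac{36}{11}, B = - \frac{41}{11}.
So x(n) = - \frac{41 \left(-6\right)^{n}}{11} - \frac{36 \cdot 5^{n}}{11}.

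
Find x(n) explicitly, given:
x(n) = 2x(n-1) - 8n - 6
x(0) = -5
First-order linear with linear forcing.
Homogeneous solution: x_h(n) = A·(2)^n.
Try particular x_p(n) = pn + q. Substituting:
  pn + q = 2(p(n-1) + q) - 8n - 6.
Matching the n-coefficient: p = 2p - 8 ⇒ p = 8.
Matching constants: q = -2p + 2q - 6 ⇒ q = 22.
General: x(n) = A·(2)^n + 8 n + 22.
Apply x(0) = -5: A + 22 = -5 ⇒ A = -27.
So x(n) = - 27 \cdot 2^{n} + 8 n + 22.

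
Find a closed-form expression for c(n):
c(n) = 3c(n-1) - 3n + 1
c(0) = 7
First-order linear with linear forcing.
Homogeneous solution: c_h(n) = A·(3)^n.
Try particular c_p(n) = pn + q. Substituting:
  pn + q = 3(p(n-1) + q) - 3n + 1.
Matching the n-coefficient: p = 3p - 3 ⇒ p = \frac{3}{2}.
Matching constants: q = -3p + 3q + 1 ⇒ q = \frac{7}{4}.
General: c(n) = A·(3)^n + \frac{3 n}{2} + \frac{7}{4}.
Apply c(0) = 7: A + \frac{7}{4} = 7 ⇒ A = \frac{21}{4}.
So c(n) = \frac{21 \cdot 3^{n}}{4} + \frac{3 n}{2} + \frac{7}{4}.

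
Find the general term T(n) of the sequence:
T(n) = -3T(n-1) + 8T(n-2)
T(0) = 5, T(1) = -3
Characteristic equation: x² + 3x - 8 = 0.
Discriminant Δ = (-3)² + 4·(8) = 41.
Roots r₁,₂ = (-3 ± √41)/2, so r₁ = - \frac{3}{2} + \frac{\sqrt{41}}{2}, r₂ = - \frac{\sqrt{41}}{2} - \frac{3}{2}.
General solution: T(n) = A·r₁^n + B·r₂^n.
From the initial conditions, A + B = 5 and r₁A + r₂B = -3.
Since r₁ - r₂ = √41: A = (-3 - (5)r₂)/√41 = \frac{9 \sqrt{41}}{82} + \frac{5}{2}, and B = 5 - A = \frac{5}{2} - \frac{9 \sqrt{41}}{82}.
So T(n) = \left(\frac{9 \sqrt{41}}{82} + \frac{5}{2}\right)\left(- \frac{3}{2} + \frac{\sqrt{41}}{2}\right)^n + \left(\frac{5}{2} - \frac{9 \sqrt{41}}{82}\right)\left(- \frac{\sqrt{41}}{2} - \frac{3}{2}\right)^n.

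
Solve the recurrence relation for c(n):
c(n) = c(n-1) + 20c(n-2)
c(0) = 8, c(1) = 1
Characteristic equation: x² - x - 20 = 0, which factors as (x - (-4))(x - (5)) = 0.
Roots r₁ = -4, r₂ = 5 (distinct).
General solution: c(n) = A·(-4)^n + B·(5)^n.
From c(0) = 8: A + B = 8.
From c(1) = 1: -4A + 5B = 1.
Solving: A = \frac{13}{3}, B = \frac{11}{3}.
So c(n) = \frac{13 \left(-4\right)^{n}}{3} + \frac{11 \cdot 5^{n}}{3}.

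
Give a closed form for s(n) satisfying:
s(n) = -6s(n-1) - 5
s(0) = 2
First-order linear non-homogeneous.
Homogeneous solution: s_h(n) = A·(-6)^n.
Try constant particular solution s_p = K: K = -6K - 5 ⇒ K = - \frac{5}{7}.
General: s(n) = A·(-6)^n - \frac{5}{7}.
Apply s(0) = 2: A - \frac{5}{7} = 2 ⇒ A = \frac{19}{7}.
So s(n) = \frac{19 \left(-6\right)^{n}}{7} - \frac{5}{7}.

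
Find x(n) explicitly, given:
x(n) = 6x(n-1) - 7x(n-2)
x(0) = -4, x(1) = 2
Characteristic equation: x² - 6x + 7 = 0.
Discriminant Δ = (6)² + 4·(-7) = 8.
Roots r₁,₂ = (6 ± √8)/2, so r₁ = \sqrt{2} + 3, r₂ = 3 - \sqrt{2}.
General solution: x(n) = A·r₁^n + B·r₂^n.
From the initial conditions, A + B = -4 and r₁A + r₂B = 2.
Since r₁ - r₂ = √8: A = (2 - (-4)r₂)/√8 = -2 + \frac{7 \sqrt{2}}{2}, and B = -4 - A = - \frac{7 \sqrt{2}}{2} - 2.
So x(n) = \left(-2 + \frac{7 \sqrt{2}}{2}\right)\left(\sqrt{2} + 3\right)^n + \left(- \frac{7 \sqrt{2}}{2} - 2\right)\left(3 - \sqrt{2}\right)^n.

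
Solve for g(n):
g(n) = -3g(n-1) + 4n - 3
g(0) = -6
First-order linear with linear forcing.
Homogeneous solution: g_h(n) = A·(-3)^n.
Try particular g_p(n) = pn + q. Substituting:
  pn + q = -3(p(n-1) + q) + 4n - 3.
Matching the n-coefficient: p = -3p + 4 ⇒ p = 1.
Matching constants: q = 3p - 3q - 3 ⇒ q = 0.
General: g(n) = A·(-3)^n + n + 0.
Apply g(0) = -6: A + 0 = -6 ⇒ A = -6.
So g(n) = - 6 \left(-3\right)^{n} + n.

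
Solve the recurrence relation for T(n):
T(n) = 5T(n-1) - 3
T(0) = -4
First-order linear non-homogeneous.
Homogeneous solution: T_h(n) = A·(5)^n.
Try constant particular solution T_p = K: K = 5K - 3 ⇒ K = \frac{3}{4}.
General: T(n) = A·(5)^n + \frac{3}{4}.
Apply T(0) = -4: A + \frac{3}{4} = -4 ⇒ A = - \frac{19}{4}.
So T(n) = \frac{3}{4} - \frac{19 \cdot 5^{n}}{4}.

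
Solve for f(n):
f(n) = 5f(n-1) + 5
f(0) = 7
First-order linear non-homogeneous.
Homogeneous solution: f_h(n) = A·(5)^n.
Try constant particular solution f_p = K: K = 5K + 5 ⇒ K = - \frac{5}{4}.
General: f(n) = A·(5)^n - \frac{5}{4}.
Apply f(0) = 7: A - \frac{5}{4} = 7 ⇒ A = \frac{33}{4}.
So f(n) = \frac{33 \cdot 5^{n}}{4} - \frac{5}{4}.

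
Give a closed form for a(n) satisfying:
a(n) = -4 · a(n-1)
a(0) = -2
Pure geometric recurrence with ratio -4.
By induction a(n) = a(0) · (-4)^n = - 2 \left(-4\right)^{n}.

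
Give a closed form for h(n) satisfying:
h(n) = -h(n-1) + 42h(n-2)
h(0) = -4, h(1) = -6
Characteristic equation: x² + x - 42 = 0, which factors as (x - (6))(x - (-7)) = 0.
Roots r₁ = 6, r₂ = -7 (distinct).
General solution: h(n) = A·(6)^n + B·(-7)^n.
From h(0) = -4: A + B = -4.
From h(1) = -6: 6A - 7B = -6.
Solving: A = - \frac{34}{13}, B = - \frac{18}{13}.
So h(n) = - \frac{18 \left(-7\right)^{n}}{13} - \frac{34 \cdot 6^{n}}{13}.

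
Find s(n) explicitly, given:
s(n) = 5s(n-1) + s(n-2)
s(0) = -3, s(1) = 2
Characteristic equation: x² - 5x - 1 = 0.
Discriminant Δ = (5)² + 4·(1) = 29.
Roots r₁,₂ = (5 ± √29)/2, so r₁ = \frac{5}{2} + \frac{\sqrt{29}}{2}, r₂ = \frac{5}{2} - \frac{\sqrt{29}}{2}.
General solution: s(n) = A·r₁^n + B·r₂^n.
From the initial conditions, A + B = -3 and r₁A + r₂B = 2.
Since r₁ - r₂ = √29: A = (2 - (-3)r₂)/√29 = - \frac{3}{2} + \frac{19 \sqrt{29}}{58}, and B = -3 - A = - \frac{19 \sqrt{29}}{58} - \frac{3}{2}.
So s(n) = \left(- \frac{3}{2} + \frac{19 \sqrt{29}}{58}\right)\left(\frac{5}{2} + \frac{\sqrt{29}}{2}\right)^n + \left(- \frac{19 \sqrt{29}}{58} - \frac{3}{2}\right)\left(\frac{5}{2} - \frac{\sqrt{29}}{2}\right)^n.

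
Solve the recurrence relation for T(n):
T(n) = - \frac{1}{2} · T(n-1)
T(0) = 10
Pure geometric recurrence with ratio - \frac{1}{2}.
By induction T(n) = T(0) · (- \frac{1}{2})^n = 10 \left(- \frac{1}{2}\right)^{n}.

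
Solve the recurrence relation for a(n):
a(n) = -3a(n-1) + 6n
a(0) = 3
First-order linear with linear forcing.
Homogeneous solution: a_h(n) = A·(-3)^n.
Try particular a_p(n) = pn + q. Substituting:
  pn + q = -3(p(n-1) + q) + 6n.
Matching the n-coefficient: p = -3p + 6 ⇒ p = \frac{3}{2}.
Matching constants: q = 3p - 3q ⇒ q = \frac{9}{8}.
General: a(n) = A·(-3)^n + \frac{3 n}{2} + \frac{9}{8}.
Apply a(0) = 3: A + \frac{9}{8} = 3 ⇒ A = \frac{15}{8}.
So a(n) = \frac{15 \left(-3\right)^{n}}{8} + \frac{3 n}{2} + \frac{9}{8}.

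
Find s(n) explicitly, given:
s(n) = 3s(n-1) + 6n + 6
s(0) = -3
First-order linear with linear forcing.
Homogeneous solution: s_h(n) = A·(3)^n.
Try particular s_p(n) = pn + q. Substituting:
  pn + q = 3(p(n-1) + q) + 6n + 6.
Matching the n-coefficient: p = 3p + 6 ⇒ p = -3.
Matching constants: q = -3p + 3q + 6 ⇒ q = - \frac{15}{2}.
General: s(n) = A·(3)^n - 3 n - \frac{15}{2}.
Apply s(0) = -3: A - \frac{15}{2} = -3 ⇒ A = \frac{9}{2}.
So s(n) = \frac{9 \cdot 3^{n}}{2} - 3 n - \frac{15}{2}.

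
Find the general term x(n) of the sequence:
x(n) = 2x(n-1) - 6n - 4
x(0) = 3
First-order linear with linear forcing.
Homogeneous solution: x_h(n) = A·(2)^n.
Try particular x_p(n) = pn + q. Substituting:
  pn + q = 2(p(n-1) + q) - 6n - 4.
Matching the n-coefficient: p = 2p - 6 ⇒ p = 6.
Matching constants: q = -2p + 2q - 4 ⇒ q = 16.
General: x(n) = A·(2)^n + 6 n + 16.
Apply x(0) = 3: A + 16 = 3 ⇒ A = -13.
So x(n) = - 13 \cdot 2^{n} + 6 n + 16.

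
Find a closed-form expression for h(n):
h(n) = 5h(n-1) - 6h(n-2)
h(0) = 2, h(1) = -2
Characteristic equation: x² - 5x + 6 = 0, which factors as (x - (3))(x - (2)) = 0.
Roots r₁ = 3, r₂ = 2 (distinct).
General solution: h(n) = A·(3)^n + B·(2)^n.
From h(0) = 2: A + B = 2.
From h(1) = -2: 3A + 2B = -2.
Solving: A = -6, B = 8.
So h(n) = 8 \cdot 2^{n} - 6 \cdot 3^{n}.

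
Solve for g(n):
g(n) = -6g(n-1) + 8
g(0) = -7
First-order linear non-homogeneous.
Homogeneous solution: g_h(n) = A·(-6)^n.
Try constant particular solution g_p = K: K = -6K + 8 ⇒ K = \frac{8}{7}.
General: g(n) = A·(-6)^n + \frac{8}{7}.
Apply g(0) = -7: A + \frac{8}{7} = -7 ⇒ A = - \frac{57}{7}.
So g(n) = \frac{8}{7} - \frac{57 \left(-6\right)^{n}}{7}.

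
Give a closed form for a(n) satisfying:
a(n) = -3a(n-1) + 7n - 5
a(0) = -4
First-order linear with linear forcing.
Homogeneous solution: a_h(n) = A·(-3)^n.
Try particular a_p(n) = pn + q. Substituting:
  pn + q = -3(p(n-1) + q) + 7n - 5.
Matching the n-coefficient: p = -3p + 7 ⇒ p = \frac{7}{4}.
Matching constants: q = 3p - 3q - 5 ⇒ q = \frac{1}{16}.
General: a(n) = A·(-3)^n + \frac{7 n}{4} + \frac{1}{16}.
Apply a(0) = -4: A + \frac{1}{16} = -4 ⇒ A = - \frac{65}{16}.
So a(n) = - \frac{65 \left(-3\right)^{n}}{16} + \frac{7 n}{4} + \frac{1}{16}.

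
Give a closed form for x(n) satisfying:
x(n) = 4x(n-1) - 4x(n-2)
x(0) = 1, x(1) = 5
Characteristic equation: x² - 4x + 4 = 0, which is (x - (2))².
Repeated root r = 2.
General solution: x(n) = (A + Bn)·(2)^n.
From x(0) = 1: A = 1.
From x(1) = 5: (A + B)·(2) = 5 ⇒ B = \frac{3}{2}.
So x(n) = \left(\frac{3 n}{2} + 1\right) \cdot (2)^n.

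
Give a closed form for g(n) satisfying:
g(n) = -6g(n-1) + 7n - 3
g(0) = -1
First-order linear with linear forcing.
Homogeneous solution: g_h(n) = A·(-6)^n.
Try particular g_p(n) = pn + q. Substituting:
  pn + q = -6(p(n-1) + q) + 7n - 3.
Matching the n-coefficient: p = -6p + 7 ⇒ p = 1.
Matching constants: q = 6p - 6q - 3 ⇒ q = \frac{3}{7}.
General: g(n) = A·(-6)^n + n + \frac{3}{7}.
Apply g(0) = -1: A + \frac{3}{7} = -1 ⇒ A = - \frac{10}{7}.
So g(n) = - \frac{10 \left(-6\right)^{n}}{7} + n + \frac{3}{7}.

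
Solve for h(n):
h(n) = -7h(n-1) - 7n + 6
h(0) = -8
First-order linear with linear forcing.
Homogeneous solution: h_h(n) = A·(-7)^n.
Try particular h_p(n) = pn + q. Substituting:
  pn + q = -7(p(n-1) + q) - 7n + 6.
Matching the n-coefficient: p = -7p - 7 ⇒ p = - \frac{7}{8}.
Matching constants: q = 7p - 7q + 6 ⇒ q = - \frac{1}{64}.
General: h(n) = A·(-7)^n - \frac{7 n}{8} - \frac{1}{64}.
Apply h(0) = -8: A - \frac{1}{64} = -8 ⇒ A = - \frac{511}{64}.
So h(n) = - \frac{511 \left(-7\right)^{n}}{64} - \frac{7 n}{8} - \frac{1}{64}.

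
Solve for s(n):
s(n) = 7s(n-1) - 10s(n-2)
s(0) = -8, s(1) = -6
Characteristic equation: x² - 7x + 10 = 0, which factors as (x - (2))(x - (5)) = 0.
Roots r₁ = 2, r₂ = 5 (distinct).
General solution: s(n) = A·(2)^n + B·(5)^n.
From s(0) = -8: A + B = -8.
From s(1) = -6: 2A + 5B = -6.
Solving: A = - \frac{34}{3}, B = \frac{10}{3}.
So s(n) = - \frac{34 \cdot 2^{n}}{3} + \frac{10 \cdot 5^{n}}{3}.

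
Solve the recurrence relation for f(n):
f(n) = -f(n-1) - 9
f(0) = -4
First-order linear non-homogeneous.
Homogeneous solution: f_h(n) = A·(-1)^n.
Try constant particular solution f_p = K: K = -K - 9 ⇒ K = - \frac{9}{2}.
General: f(n) = A·(-1)^n - \frac{9}{2}.
Apply f(0) = -4: A - \frac{9}{2} = -4 ⇒ A = \frac{1}{2}.
So f(n) = \frac{\left(-1\right)^{n}}{2} - \frac{9}{2}.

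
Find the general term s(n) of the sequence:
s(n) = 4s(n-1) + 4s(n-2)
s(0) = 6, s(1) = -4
Characteristic equation: x² - 4x - 4 = 0.
Discriminant Δ = (4)² + 4·(4) = 32.
Roots r₁,₂ = (4 ± √32)/2, so r₁ = 2 + 2 \sqrt{2}, r₂ = 2 - 2 \sqrt{2}.
General solution: s(n) = A·r₁^n + B·r₂^n.
From the initial conditions, A + B = 6 and r₁A + r₂B = -4.
Since r₁ - r₂ = √32: A = (-4 - (6)r₂)/√32 = 3 - 2 \sqrt{2}, and B = 6 - A = 2 \sqrt{2} + 3.
So s(n) = \left(3 - 2 \sqrt{2}\right)\left(2 + 2 \sqrt{2}\right)^n + \left(2 \sqrt{2} + 3\right)\left(2 - 2 \sqrt{2}\right)^n.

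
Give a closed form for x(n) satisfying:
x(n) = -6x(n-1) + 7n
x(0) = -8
First-order linear with linear forcing.
Homogeneous solution: x_h(n) = A·(-6)^n.
Try particular x_p(n) = pn + q. Substituting:
  pn + q = -6(p(n-1) + q) + 7n.
Matching the n-coefficient: p = -6p + 7 ⇒ p = 1.
Matching constants: q = 6p - 6q ⇒ q = \frac{6}{7}.
General: x(n) = A·(-6)^n + n + \frac{6}{7}.
Apply x(0) = -8: A + \frac{6}{7} = -8 ⇒ A = - \frac{62}{7}.
So x(n) = - \frac{62 \left(-6\right)^{n}}{7} + n + \frac{6}{7}.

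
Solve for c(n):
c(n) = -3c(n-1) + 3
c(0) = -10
First-order linear non-homogeneous.
Homogeneous solution: c_h(n) = A·(-3)^n.
Try constant particular solution c_p = K: K = -3K + 3 ⇒ K = \frac{3}{4}.
General: c(n) = A·(-3)^n + \frac{3}{4}.
Apply c(0) = -10: A + \frac{3}{4} = -10 ⇒ A = - \frac{43}{4}.
So c(n) = \frac{3}{4} - \frac{43 \left(-3\right)^{n}}{4}.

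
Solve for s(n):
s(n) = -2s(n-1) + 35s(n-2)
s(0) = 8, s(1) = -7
Characteristic equation: x² + 2x - 35 = 0, which factors as (x - (5))(x - (-7)) = 0.
Roots r₁ = 5, r₂ = -7 (distinct).
General solution: s(n) = A·(5)^n + B·(-7)^n.
From s(0) = 8: A + B = 8.
From s(1) = -7: 5A - 7B = -7.
Solving: A = \frac{49}{12}, B = \frac{47}{12}.
So s(n) = \frac{47 \left(-7\right)^{n}}{12} + \frac{49 \cdot 5^{n}}{12}.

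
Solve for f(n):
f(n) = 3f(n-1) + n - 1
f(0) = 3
First-order linear with linear forcing.
Homogeneous solution: f_h(n) = A·(3)^n.
Try particular f_p(n) = pn + q. Substituting:
  pn + q = 3(p(n-1) + q) + n - 1.
Matching the n-coefficient: p = 3p + 1 ⇒ p = - \frac{1}{2}.
Matching constants: q = -3p + 3q - 1 ⇒ q = - \frac{1}{4}.
General: f(n) = A·(3)^n - \frac{n}{2} - \frac{1}{4}.
Apply f(0) = 3: A - \frac{1}{4} = 3 ⇒ A = \frac{13}{4}.
So f(n) = \frac{13 \cdot 3^{n}}{4} - \frac{n}{2} - \frac{1}{4}.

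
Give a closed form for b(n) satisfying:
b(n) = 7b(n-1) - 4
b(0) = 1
First-order linear non-homogeneous.
Homogeneous solution: b_h(n) = A·(7)^n.
Try constant particular solution b_p = K: K = 7K - 4 ⇒ K = \frac{2}{3}.
General: b(n) = A·(7)^n + \frac{2}{3}.
Apply b(0) = 1: A + \frac{2}{3} = 1 ⇒ A = \frac{1}{3}.
So b(n) = \frac{7^{n}}{3} + \frac{2}{3}.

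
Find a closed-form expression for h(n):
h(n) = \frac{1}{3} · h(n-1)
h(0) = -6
Pure geometric recurrence with ratio \frac{1}{3}.
By induction h(n) = h(0) · (\frac{1}{3})^n = - 6 \cdot 3^{- n}.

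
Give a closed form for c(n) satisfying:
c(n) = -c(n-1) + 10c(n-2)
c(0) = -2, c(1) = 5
Characteristic equation: x² + x - 10 = 0.
Discriminant Δ = (-1)² + 4·(10) = 41.
Roots r₁,₂ = (-1 ± √41)/2, so r₁ = - \frac{1}{2} + \frac{\sqrt{41}}{2}, r₂ = - \frac{\sqrt{41}}{2} - \frac{1}{2}.
General solution: c(n) = A·r₁^n + B·r₂^n.
From the initial conditions, A + B = -2 and r₁A + r₂B = 5.
Since r₁ - r₂ = √41: A = (5 - (-2)r₂)/√41 = -1 + \frac{4 \sqrt{41}}{41}, and B = -2 - A = -1 - \frac{4 \sqrt{41}}{41}.
So c(n) = \left(-1 + \frac{4 \sqrt{41}}{41}\right)\left(- \frac{1}{2} + \frac{\sqrt{41}}{2}\right)^n + \left(-1 - \frac{4 \sqrt{41}}{41}\right)\left(- \frac{\sqrt{41}}{2} - \frac{1}{2}\right)^n.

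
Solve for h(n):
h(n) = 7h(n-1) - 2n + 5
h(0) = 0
First-order linear with linear forcing.
Homogeneous solution: h_h(n) = A·(7)^n.
Try particular h_p(n) = pn + q. Substituting:
  pn + q = 7(p(n-1) + q) - 2n + 5.
Matching the n-coefficient: p = 7p - 2 ⇒ p = \frac{1}{3}.
Matching constants: q = -7p + 7q + 5 ⇒ q = - \frac{4}{9}.
General: h(n) = A·(7)^n + \frac{n}{3} - \frac{4}{9}.
Apply h(0) = 0: A - \frac{4}{9} = 0 ⇒ A = \frac{4}{9}.
So h(n) = \frac{4 \cdot 7^{n}}{9} + \frac{n}{3} - \frac{4}{9}.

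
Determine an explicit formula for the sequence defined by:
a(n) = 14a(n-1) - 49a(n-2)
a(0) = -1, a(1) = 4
Characteristic equation: x² - 14x + 49 = 0, which is (x - (7))².
Repeated root r = 7.
General solution: a(n) = (A + Bn)·(7)^n.
From a(0) = -1: A = -1.
From a(1) = 4: (A + B)·(7) = 4 ⇒ B = \frac{11}{7}.
So a(n) = \left(\frac{11 n}{7} - 1\right) \cdot (7)^n.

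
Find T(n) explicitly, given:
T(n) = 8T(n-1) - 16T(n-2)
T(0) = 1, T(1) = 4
Characteristic equation: x² - 8x + 16 = 0, which is (x - (4))².
Repeated root r = 4.
General solution: T(n) = (A + Bn)·(4)^n.
From T(0) = 1: A = 1.
From T(1) = 4: (A + B)·(4) = 4 ⇒ B = 0.
So T(n) = \left(1\right) \cdot (4)^n.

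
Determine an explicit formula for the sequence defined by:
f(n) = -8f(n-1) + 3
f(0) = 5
First-order linear non-homogeneous.
Homogeneous solution: f_h(n) = A·(-8)^n.
Try constant particular solution f_p = K: K = -8K + 3 ⇒ K = \frac{1}{3}.
General: f(n) = A·(-8)^n + \frac{1}{3}.
Apply f(0) = 5: A + \frac{1}{3} = 5 ⇒ A = \frac{14}{3}.
So f(n) = \frac{14 \left(-8\right)^{n}}{3} + \frac{1}{3}.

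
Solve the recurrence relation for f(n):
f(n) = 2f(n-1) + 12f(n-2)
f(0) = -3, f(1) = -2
Characteristic equation: x² - 2x - 12 = 0.
Discriminant Δ = (2)² + 4·(12) = 52.
Roots r₁,₂ = (2 ± √52)/2, so r₁ = 1 + \sqrt{13}, r₂ = 1 - \sqrt{13}.
General solution: f(n) = A·r₁^n + B·r₂^n.
From the initial conditions, A + B = -3 and r₁A + r₂B = -2.
Since r₁ - r₂ = √52: A = (-2 - (-3)r₂)/√52 = - \frac{3}{2} + \frac{\sqrt{13}}{26}, and B = -3 - A = - \frac{3}{2} - \frac{\sqrt{13}}{26}.
So f(n) = \left(- \frac{3}{2} + \frac{\sqrt{13}}{26}\right)\left(1 + \sqrt{13}\right)^n + \left(- \frac{3}{2} - \frac{\sqrt{13}}{26}\right)\left(1 - \sqrt{13}\right)^n.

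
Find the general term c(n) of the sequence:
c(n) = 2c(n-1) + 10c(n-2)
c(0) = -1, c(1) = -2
Characteristic equation: x² - 2x - 10 = 0.
Discriminant Δ = (2)² + 4·(10) = 44.
Roots r₁,₂ = (2 ± √44)/2, so r₁ = 1 + \sqrt{11}, r₂ = 1 - \sqrt{11}.
General solution: c(n) = A·r₁^n + B·r₂^n.
From the initial conditions, A + B = -1 and r₁A + r₂B = -2.
Since r₁ - r₂ = √44: A = (-2 - (-1)r₂)/√44 = - \frac{1}{2} - \frac{\sqrt{11}}{22}, and B = -1 - A = - \frac{1}{2} + \frac{\sqrt{11}}{22}.
So c(n) = \left(- \frac{1}{2} - \frac{\sqrt{11}}{22}\right)\left(1 + \sqrt{11}\right)^n + \left(- \frac{1}{2} + \frac{\sqrt{11}}{22}\right)\left(1 - \sqrt{11}\right)^n.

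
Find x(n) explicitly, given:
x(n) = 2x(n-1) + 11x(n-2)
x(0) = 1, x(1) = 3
Characteristic equation: x² - 2x - 11 = 0.
Discriminant Δ = (2)² + 4·(11) = 48.
Roots r₁,₂ = (2 ± √48)/2, so r₁ = 1 + 2 \sqrt{3}, r₂ = 1 - 2 \sqrt{3}.
General solution: x(n) = A·r₁^n + B·r₂^n.
From the initial conditions, A + B = 1 and r₁A + r₂B = 3.
Since r₁ - r₂ = √48: A = (3 - (1)r₂)/√48 = \frac{\sqrt{3}}{6} + \frac{1}{2}, and B = 1 - A = \frac{1}{2} - \frac{\sqrt{3}}{6}.
So x(n) = \left(\frac{\sqrt{3}}{6} + \frac{1}{2}\right)\left(1 + 2 \sqrt{3}\right)^n + \left(\frac{1}{2} - \frac{\sqrt{3}}{6}\right)\left(1 - 2 \sqrt{3}\right)^n.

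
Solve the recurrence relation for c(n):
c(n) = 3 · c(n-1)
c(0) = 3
Pure geometric recurrence with ratio 3.
By induction c(n) = c(0) · (3)^n = 3 \cdot 3^{n}.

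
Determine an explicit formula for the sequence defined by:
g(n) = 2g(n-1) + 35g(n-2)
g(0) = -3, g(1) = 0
Characteristic equation: x² - 2x - 35 = 0, which factors as (x - (7))(x - (-5)) = 0.
Roots r₁ = 7, r₂ = -5 (distinct).
General solution: g(n) = A·(7)^n + B·(-5)^n.
From g(0) = -3: A + B = -3.
From g(1) = 0: 7A - 5B = 0.
Solving: A = - \frac{5}{4}, B = - \frac{7}{4}.
So g(n) = - \frac{7 \left(-5\right)^{n}}{4} - \frac{5 \cdot 7^{n}}{4}.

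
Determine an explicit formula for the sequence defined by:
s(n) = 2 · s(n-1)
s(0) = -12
Pure geometric recurrence with ratio 2.
By induction s(n) = s(0) · (2)^n = - 12 \cdot 2^{n}.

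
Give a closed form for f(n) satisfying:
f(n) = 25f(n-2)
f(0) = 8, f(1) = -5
Characteristic equation: x² - 25 = 0, which factors as (x - (5))(x - (-5)) = 0.
Roots r₁ = 5, r₂ = -5 (distinct).
General solution: f(n) = A·(5)^n + B·(-5)^n.
From f(0) = 8: A + B = 8.
From f(1) = -5: 5A - 5B = -5.
Solving: A = \frac{7}{2}, B = \frac{9}{2}.
So f(n) = \frac{9 \left(-5\right)^{n}}{2} + \frac{7 \cdot 5^{n}}{2}.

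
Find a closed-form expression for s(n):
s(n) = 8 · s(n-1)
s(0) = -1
Pure geometric recurrence with ratio 8.
By induction s(n) = s(0) · (8)^n = - 8^{n}.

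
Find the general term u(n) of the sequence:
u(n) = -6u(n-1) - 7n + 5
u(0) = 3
First-order linear with linear forcing.
Homogeneous solution: u_h(n) = A·(-6)^n.
Try particular u_p(n) = pn + q. Substituting:
  pn + q = -6(p(n-1) + q) - 7n + 5.
Matching the n-coefficient: p = -6p - 7 ⇒ p = -1.
Matching constants: q = 6p - 6q + 5 ⇒ q = - \frac{1}{7}.
General: u(n) = A·(-6)^n - n - \frac{1}{7}.
Apply u(0) = 3: A - \frac{1}{7} = 3 ⇒ A = \frac{22}{7}.
So u(n) = \frac{22 \left(-6\right)^{n}}{7} - n - \frac{1}{7}.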